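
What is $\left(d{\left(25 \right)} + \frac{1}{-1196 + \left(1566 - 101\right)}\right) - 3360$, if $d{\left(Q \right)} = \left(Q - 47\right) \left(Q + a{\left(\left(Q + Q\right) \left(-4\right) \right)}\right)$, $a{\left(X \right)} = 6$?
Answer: $- \frac{1087297}{269} \approx -4042.0$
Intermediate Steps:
$d{\left(Q \right)} = \left(-47 + Q\right) \left(6 + Q\right)$ ($d{\left(Q \right)} = \left(Q - 47\right) \left(Q + 6\right) = \left(-47 + Q\right) \left(6 + Q\right)$)
$\left(d{\left(25 \right)} + \frac{1}{-1196 + \left(1566 - 101\right)}\right) - 3360 = \left(\left(-282 + 25^{2} - 1025\right) + \frac{1}{-1196 + \left(1566 - 101\right)}\right) - 3360 = \left(\left(-282 + 625 - 1025\right) + \frac{1}{-1196 + 1465}\right) - 3360 = \left(-682 + \frac{1}{269}\right) - 3360 = - \frac{183457}{269} - 3360 = - \frac{1087297}{269}$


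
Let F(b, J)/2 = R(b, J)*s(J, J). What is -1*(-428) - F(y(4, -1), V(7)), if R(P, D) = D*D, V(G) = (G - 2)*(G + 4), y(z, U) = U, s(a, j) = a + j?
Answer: -665072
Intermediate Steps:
V(G) = (-2 + G)*(4 + G)
R(P, D) = D**2
F(b, J) = 4*J**3 (F(b, J) = 2*(J**2*(J + J)) = 2*(J**2*(2*J)) = 2*(2*J**3) = 4*J**3)
-1*(-428) - F(y(4, -1), V(7)) = -1*(-428) - 4*(-8 + 7**2 + 2*7)**3 = 428 - 4*(-8 + 49 + 14)**3 = 428 - 4*55**3 = 428 - 4*166375 = 428 - 1*665500 = 428 - 665500 = -665072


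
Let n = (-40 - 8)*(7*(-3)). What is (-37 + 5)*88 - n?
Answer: -3824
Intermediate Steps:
n = 1008 (n = -48*(-21) = 1008)
(-37 + 5)*88 - n = (-37 + 5)*88 - 1*1008 = -32*88 - 1008 = -2816 - 1008 = -3824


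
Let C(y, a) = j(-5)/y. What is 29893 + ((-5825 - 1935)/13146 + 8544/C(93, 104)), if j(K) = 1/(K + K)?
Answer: -52032049351/6573 ≈ -7.9160e+6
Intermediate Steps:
j(K) = 1/(2*K)
C(y, a) = -1/(10*y) (C(y, a) = ((½)/(-5))/y = ((½)*(-⅕))/y = -1/(10*y))
29893 + ((-5825 - 1935)/13146 + 8544/C(93, 104)) = 29893 + ((-5825 - 1935)/13146 + 8544/((-⅒/93))) = 29893 + (-7760*1/13146 + 8544/((-⅒*1/93))) = 29893 + (-3880/6573 + 8544/(-1/930)) = 29893 + (-3880/6573 + 8544*(-930)) = 29893 + (-3880/6573 - 7945920) = 29893 - 52228536040/6573 = -52032049351/6573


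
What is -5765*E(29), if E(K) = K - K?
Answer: 0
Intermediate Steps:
E(K) = 0
-5765*E(29) = -5765*0 = 0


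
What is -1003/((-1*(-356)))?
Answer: -1003/356 ≈ -2.8174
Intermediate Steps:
-1003/((-1*(-356))) = -1003/356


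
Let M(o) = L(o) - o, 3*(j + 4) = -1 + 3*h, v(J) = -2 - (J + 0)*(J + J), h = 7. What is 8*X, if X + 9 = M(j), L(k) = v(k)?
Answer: -2008/9 ≈ -223.11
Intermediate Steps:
v(J) = -2 - 2*J**2 (v(J) = -2 - J*2*J = -2 - 2*J**2)
j = 8/3 (j = -4 + (-1 + 3*7)/3 = -4 + (-1 + 21)/3 = -4 + (1/3)*20 = -4 + 20/3 = 8/3 ≈ 2.6667)
L(k) = -2 - 2*k**2
M(o) = -2 - o - 2*o**2 (M(o) = (-2 - 2*o**2) - o = -2 - o - 2*o**2)
X = -251/9 (X = -9 + (-2 - 1*8/3 - 2*(8/3)**2) = -9 + (-2 - 8/3 - 2*64/9) = -9 + (-2 - 8/3 - 128/9) = -9 - 170/9 = -251/9 ≈ -27.889)
8*X = 8*(-251/9) = -2008/9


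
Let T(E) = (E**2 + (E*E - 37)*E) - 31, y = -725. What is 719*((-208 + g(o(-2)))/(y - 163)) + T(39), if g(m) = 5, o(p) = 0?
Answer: 52862965/888 ≈ 59530.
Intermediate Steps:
T(E) = -31 + E**2 + E*(-37 + E**2) (T(E) = (E**2 + (E**2 - 37)*E) - 31 = (E**2 + (-37 + E**2)*E) - 31 = (E**2 + E*(-37 + E**2)) - 31 = -31 + E**2 + E*(-37 + E**2))
719*((-208 + g(o(-2)))/(y - 163)) + T(39) = 719*((-208 + 5)/(-725 - 163)) + (-31 + 39**2 + 39**3 - 37*39) = 719*(-203/(-888)) + (-31 + 1521 + 59319 - 1443) = 719*(-203*(-1/888)) + 59366 = 719*(203/888) + 59366 = 145957/888 + 59366 = 52862965/888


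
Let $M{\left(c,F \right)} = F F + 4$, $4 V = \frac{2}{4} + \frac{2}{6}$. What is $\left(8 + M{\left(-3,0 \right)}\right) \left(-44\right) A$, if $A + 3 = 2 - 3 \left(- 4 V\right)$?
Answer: $-792$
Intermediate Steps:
$V = \frac{5}{24}$ ($V = \frac{\frac{2}{4} + \frac{2}{6}}{4} = \frac{2 \cdot \frac{1}{4} + 2 \cdot \frac{1}{6}}{4} = \frac{\frac{1}{2} + \frac{1}{3}}{4} = \frac{1}{4} \cdot \frac{5}{6} = \frac{5}{24} \approx 0.20833$)
$M{\left(c,F \right)} = 4 + F^{2}$ ($M{\left(c,F \right)} = F^{2} + 4 = 4 + F^{2}$)
$A = \frac{3}{2}$ ($A = -3 - \left(-2 + 3 \left(\left(-4\right) \frac{5}{24}\right)\right) = -3 + \left(2 - - \frac{5}{2}\right) = -3 + \left(2 + \frac{5}{2}\right) = -3 + \frac{9}{2} = \frac{3}{2} \approx 1.5$)
$\left(8 + M{\left(-3,0 \right)}\right) \left(-44\right) A = \left(8 + \left(4 + 0^{2}\right)\right) \left(-44\right) \frac{3}{2} = \left(8 + \left(4 + 0\right)\right) \left(-44\right) \frac{3}{2} = \left(8 + 4\right) \left(-44\right) \frac{3}{2} = 12 \left(-44\right) \frac{3}{2} = \left(-528\right) \frac{3}{2} = -792$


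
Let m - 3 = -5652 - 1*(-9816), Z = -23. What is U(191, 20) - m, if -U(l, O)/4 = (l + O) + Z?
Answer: -4919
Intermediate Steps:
U(l, O) = 92 - 4*O - 4*l (U(l, O) = -4*((l + O) - 23) = -4*((O + l) - 23) = -4*(-23 + O + l) = 92 - 4*O - 4*l)
m = 4167 (m = 3 + (-5652 - 1*(-9816)) = 3 + (-5652 + 9816) = 3 + 4164 = 4167)
U(191, 20) - m = (92 - 4*20 - 4*191) - 1*4167 = (92 - 80 - 764) - 4167 = -752 - 4167 = -4919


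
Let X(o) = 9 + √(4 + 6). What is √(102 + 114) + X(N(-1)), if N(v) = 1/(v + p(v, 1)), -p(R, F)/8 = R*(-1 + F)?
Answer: 9 + √10 + 6*√6 ≈ 26.859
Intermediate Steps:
p(R, F) = -8*R*(-1 + F)
N(v) = 1/v (N(v) = 1/(v + 8*v*(1 - 1*1)) = 1/(v + 8*v*(1 - 1)) = 1/(v + 8*v*0) = 1/(v + 0) = 1/v)
X(o) = 9 + √10
√(102 + 114) + X(N(-1)) = √(102 + 114) + (9 + √10) = √216 + (9 + √10) = 6*√6 + (9 + √10) = 9 + √10 + 6*√6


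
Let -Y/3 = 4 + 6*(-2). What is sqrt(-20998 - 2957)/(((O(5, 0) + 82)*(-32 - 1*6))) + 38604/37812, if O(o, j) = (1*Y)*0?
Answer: 3217/3151 - I*sqrt(23955)/3116 ≈ 1.0209 - 0.049671*I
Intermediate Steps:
Y = 24 (Y = -3*(4 + 6*(-2)) = -3*(4 - 12) = -3*(-8) = 24)
O(o, j) = 0 (O(o, j) = (1*24)*0 = 24*0 = 0)
sqrt(-20998 - 2957)/(((O(5, 0) + 82)*(-32 - 1*6))) + 38604/37812 = sqrt(-20998 - 2957)/(((0 + 82)*(-32 - 1*6))) + 38604/37812 = sqrt(-23955)/((82*(-32 - 6))) + 38604*(1/37812) = (I*sqrt(23955))/((82*(-38))) + 3217/3151 = (I*sqrt(23955))/(-3116) + 3217/3151 = (I*sqrt(23955))*(-1/3116) + 3217/3151 = -I*sqrt(23955)/3116 + 3217/3151 = 3217/3151 - I*sqrt(23955)/3116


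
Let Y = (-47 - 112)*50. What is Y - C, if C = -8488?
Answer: 538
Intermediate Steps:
Y = -7950 (Y = -159*50 = -7950)
Y - C = -7950 - 1*(-8488) = -7950 + 8488 = 538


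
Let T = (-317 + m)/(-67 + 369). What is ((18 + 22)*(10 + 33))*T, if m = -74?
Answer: -336260/151 ≈ -2226.9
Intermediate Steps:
T = -391/302 (T = (-317 - 74)/(-67 + 369) = -391/302 ≈ -1.2947)
((18 + 22)*(10 + 33))*T = ((18 + 22)*(10 + 33))*(-391/302) = (40*43)*(-391/302) = 1720*(-391/302) = -336260/151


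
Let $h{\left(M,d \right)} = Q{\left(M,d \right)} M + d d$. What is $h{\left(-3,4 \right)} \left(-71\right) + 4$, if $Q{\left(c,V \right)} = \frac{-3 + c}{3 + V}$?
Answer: $- \frac{9202}{7} \approx -1314.6$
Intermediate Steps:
$Q{\left(c,V \right)} = \frac{-3 + c}{3 + V}$
$h{\left(M,d \right)} = d^{2} + \frac{M \left(-3 + M\right)}{3 + d}$ ($h{\left(M,d \right)} = \frac{-3 + M}{3 + d} M + d d = \frac{M \left(-3 + M\right)}{3 + d} + d^{2} = d^{2} + \frac{M \left(-3 + M\right)}{3 + d}$)
$h{\left(-3,4 \right)} \left(-71\right) + 4 = \frac{- 3 \left(-3 - 3\right) + 4^{2} \left(3 + 4\right)}{3 + 4} \left(-71\right) + 4 = \frac{\left(-3\right) \left(-6\right) + 16 \cdot 7}{7} \left(-71\right) + 4 = \frac{18 + 112}{7} \left(-71\right) + 4 = \frac{1}{7} \cdot 130 \left(-71\right) + 4 = \frac{130}{7} \left(-71\right) + 4 = - \frac{9230}{7} + 4 = - \frac{9202}{7}$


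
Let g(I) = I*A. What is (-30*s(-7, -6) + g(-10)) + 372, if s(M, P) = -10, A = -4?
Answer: 712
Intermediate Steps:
g(I) = -4*I (g(I) = I*(-4) = -4*I)
(-30*s(-7, -6) + g(-10)) + 372 = (-30*(-10) - 4*(-10)) + 372 = (300 + 40) + 372 = 340 + 372 = 712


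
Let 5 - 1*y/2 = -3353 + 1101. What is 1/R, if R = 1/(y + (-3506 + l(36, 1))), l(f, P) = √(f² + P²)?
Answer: 1008 + √1297 ≈ 1044.0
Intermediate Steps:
l(f, P) = √(P² + f²)
y = 4514 (y = 10 - 2*(-3353 + 1101) = 10 - 2*(-2252) = 10 + 4504 = 4514)
R = 1/(1008 + √1297) (R = 1/(4514 + (-3506 + √(1² + 36²))) = 1/(4514 + (-3506 + √(1 + 1296))) = 1/(4514 + (-3506 + √1297)) = 1/(1008 + √1297) ≈ 0.00095784)
1/R = 1/(1008/1014767 - √1297/1014767)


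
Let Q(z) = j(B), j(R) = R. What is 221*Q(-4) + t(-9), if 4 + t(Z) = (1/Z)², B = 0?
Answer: -323/81 ≈ -3.9877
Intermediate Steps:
Q(z) = 0
t(Z) = -4 + Z⁻² (t(Z) = -4 + (1/Z)² = -4 + Z⁻²)
221*Q(-4) + t(-9) = 221*0 + (-4 + (-9)⁻²) = 0 + (-4 + 1/81) = 0 - 323/81 = -323/81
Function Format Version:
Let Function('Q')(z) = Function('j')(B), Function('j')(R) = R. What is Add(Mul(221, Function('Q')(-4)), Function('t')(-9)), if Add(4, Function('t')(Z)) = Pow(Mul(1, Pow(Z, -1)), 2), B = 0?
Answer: Rational(-323, 81) ≈ -3.9877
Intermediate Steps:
Function('Q')(z) = 0
Function('t')(Z) = Add(-4, Pow(Z, -2)) (Function('t')(Z) = Add(-4, Pow(Mul(1, Pow(Z, -1)), 2)) = Add(-4, Pow(Pow(Z, -1), 2)) = Add(-4, Pow(Z, -2)))
Add(Mul(221, Function('Q')(-4)), Function('t')(-9)) = Add(Mul(221, 0), Add(-4, Pow(-9, -2))) = Add(0, Add(-4, Rational(1, 81))) = Add(0, Rational(-323, 81)) = Rational(-323, 81)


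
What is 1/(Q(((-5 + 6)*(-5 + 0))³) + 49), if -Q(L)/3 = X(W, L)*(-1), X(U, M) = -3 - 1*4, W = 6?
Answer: 1/28 ≈ 0.035714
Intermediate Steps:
X(U, M) = -7 (X(U, M) = -3 - 4 = -7)
Q(L) = -21 (Q(L) = -(-21)*(-1) = -3*7 = -21)
1/(Q(((-5 + 6)*(-5 + 0))³) + 49) = 1/(-21 + 49) = 1/28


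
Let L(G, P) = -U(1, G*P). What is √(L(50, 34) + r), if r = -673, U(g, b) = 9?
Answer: I*√682 ≈ 26.115*I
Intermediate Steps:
L(G, P) = -9 (L(G, P) = -1*9 = -9)
√(L(50, 34) + r) = √(-9 - 673) = √(-682) = I*√682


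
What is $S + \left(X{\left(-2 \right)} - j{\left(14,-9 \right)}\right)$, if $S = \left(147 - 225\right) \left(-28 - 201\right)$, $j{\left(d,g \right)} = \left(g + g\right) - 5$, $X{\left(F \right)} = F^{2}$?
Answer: $17889$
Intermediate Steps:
$j{\left(d,g \right)} = -5 + 2 g$ ($j{\left(d,g \right)} = 2 g - 5 = -5 + 2 g$)
$S = 17862$ ($S = \left(-78\right) \left(-229\right) = 17862$)
$S + \left(X{\left(-2 \right)} - j{\left(14,-9 \right)}\right) = 17862 - \left(-5 - 18 - 4\right) = 17862 + \left(4 - \left(-5 - 18\right)\right) = 17862 + \left(4 - -23\right) = 17862 + \left(4 + 23\right) = 17862 + 27 = 17889$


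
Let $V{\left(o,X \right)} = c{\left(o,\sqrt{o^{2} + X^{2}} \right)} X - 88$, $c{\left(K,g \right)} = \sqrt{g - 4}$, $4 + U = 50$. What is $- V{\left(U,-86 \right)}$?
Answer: $88 + 86 \sqrt{-4 + 2 \sqrt{2378}} \approx 919.71$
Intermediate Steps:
$U = 46$ ($U = -4 + 50 = 46$)
$c{\left(K,g \right)} = \sqrt{-4 + g}$
$V{\left(o,X \right)} = -88 + X \sqrt{-4 + \sqrt{X^{2} + o^{2}}}$ ($V{\left(o,X \right)} = \sqrt{-4 + \sqrt{o^{2} + X^{2}}} X - 88 = \sqrt{-4 + \sqrt{X^{2} + o^{2}}} X - 88 = X \sqrt{-4 + \sqrt{X^{2} + o^{2}}} - 88 = -88 + X \sqrt{-4 + \sqrt{X^{2} + o^{2}}}$)
$- V{\left(U,-86 \right)} = - (-88 - 86 \sqrt{-4 + \sqrt{\left(-86\right)^{2} + 46^{2}}}) = - (-88 - 86 \sqrt{-4 + \sqrt{7396 + 2116}}) = - (-88 - 86 \sqrt{-4 + \sqrt{9512}}) = - (-88 - 86 \sqrt{-4 + 2 \sqrt{2378}}) = 88 + 86 \sqrt{-4 + 2 \sqrt{2378}}$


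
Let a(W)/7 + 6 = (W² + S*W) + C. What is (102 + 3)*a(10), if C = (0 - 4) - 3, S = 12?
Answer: 152145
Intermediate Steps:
C = -7 (C = -4 - 3 = -7)
a(W) = -91 + 7*W² + 84*W (a(W) = -42 + 7*((W² + 12*W) - 7) = -42 + 7*(-7 + W² + 12*W) = -42 + (-49 + 7*W² + 84*W) = -91 + 7*W² + 84*W)
(102 + 3)*a(10) = (102 + 3)*(-91 + 7*10² + 84*10) = 105*(-91 + 7*100 + 840) = 105*(-91 + 700 + 840) = 105*1449 = 152145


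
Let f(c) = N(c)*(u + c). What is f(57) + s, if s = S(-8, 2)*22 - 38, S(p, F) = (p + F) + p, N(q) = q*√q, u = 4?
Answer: -346 + 3477*√57 ≈ 25905.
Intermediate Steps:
N(q) = q^(3/2)
S(p, F) = F + 2*p (S(p, F) = (F + p) + p = F + 2*p)
f(c) = c^(3/2)*(4 + c)
s = -346 (s = (2 + 2*(-8))*22 - 38 = (2 - 16)*22 - 38 = -14*22 - 38 = -308 - 38 = -346)
f(57) + s = 57^(3/2)*(4 + 57) - 346 = (57*√57)*61 - 346 = 3477*√57 - 346 = -346 + 3477*√57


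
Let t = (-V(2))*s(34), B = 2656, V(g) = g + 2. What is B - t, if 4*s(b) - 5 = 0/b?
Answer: 2661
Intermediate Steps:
V(g) = 2 + g
s(b) = 5/4 (s(b) = 5/4 + (0/b)/4 = 5/4 + (¼)*0 = 5/4 + 0 = 5/4)
t = -5 (t = -(2 + 2)*(5/4) = -1*4*(5/4) = -4*5/4 = -5)
B - t = 2656 - 1*(-5) = 2656 + 5 = 2661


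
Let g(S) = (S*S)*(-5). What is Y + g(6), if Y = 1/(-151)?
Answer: -27181/151 ≈ -180.01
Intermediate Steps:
g(S) = -5*S² (g(S) = S²*(-5) = -5*S²)
Y = -1/151 ≈ -0.0066225
Y + g(6) = -1/151 - 5*6² = -1/151 - 5*36 = -1/151 - 180 = -27181/151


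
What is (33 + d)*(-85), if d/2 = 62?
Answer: -13345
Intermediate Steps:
d = 124 (d = 2*62 = 124)
(33 + d)*(-85) = (33 + 124)*(-85) = 157*(-85) = -13345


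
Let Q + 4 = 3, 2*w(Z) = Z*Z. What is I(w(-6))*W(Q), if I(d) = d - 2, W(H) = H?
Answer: -16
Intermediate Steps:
w(Z) = Z²/2 (w(Z) = (Z*Z)/2 = Z²/2)
Q = -1 (Q = -4 + 3 = -1)
I(d) = -2 + d
I(w(-6))*W(Q) = (-2 + (½)*(-6)²)*(-1) = (-2 + (½)*36)*(-1) = (-2 + 18)*(-1) = 16*(-1) = -16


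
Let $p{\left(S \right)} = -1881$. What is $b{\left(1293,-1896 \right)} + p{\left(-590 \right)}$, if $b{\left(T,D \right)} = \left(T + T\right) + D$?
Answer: $-1191$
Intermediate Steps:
$b{\left(T,D \right)} = D + 2 T$ ($b{\left(T,D \right)} = 2 T + D = D + 2 T$)
$b{\left(1293,-1896 \right)} + p{\left(-590 \right)} = \left(-1896 + 2 \cdot 1293\right) - 1881 = \left(-1896 + 2586\right) - 1881 = 690 - 1881 = -1191$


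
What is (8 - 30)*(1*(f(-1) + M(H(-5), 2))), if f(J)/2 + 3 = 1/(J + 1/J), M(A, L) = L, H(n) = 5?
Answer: 110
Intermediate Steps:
f(J) = -6 + 2/(J + 1/J)
(8 - 30)*(1*(f(-1) + M(H(-5), 2))) = (8 - 30)*(1*(2*(-3 - 1 - 3*(-1)**2)/(1 + (-1)**2) + 2)) = -22*(2*(-3 - 1 - 3*1)/(1 + 1) + 2) = -22*(2*(-3 - 1 - 3)/2 + 2) = -22*(2*(1/2)*(-7) + 2) = -22*(-7 + 2) = -22*(-5) = 110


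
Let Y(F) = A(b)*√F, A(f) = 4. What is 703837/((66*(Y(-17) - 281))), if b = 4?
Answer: -197778197/5229378 - 1407674*I*√17/2614689 ≈ -37.821 - 2.2198*I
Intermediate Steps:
Y(F) = 4*√F
703837/((66*(Y(-17) - 281))) = 703837/((66*(4*√(-17) - 281))) = 703837/((66*(4*(I*√17) - 281))) = 703837/((66*(4*I*√17 - 281))) = 703837/((66*(-281 + 4*I*√17))) = 703837/(-18546 + 264*I*√17)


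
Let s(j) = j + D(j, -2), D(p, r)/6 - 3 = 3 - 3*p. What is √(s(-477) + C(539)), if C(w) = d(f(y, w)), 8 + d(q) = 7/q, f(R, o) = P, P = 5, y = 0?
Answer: 2*√50865/5 ≈ 90.213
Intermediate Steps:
f(R, o) = 5
d(q) = -8 + 7/q
C(w) = -33/5 (C(w) = -8 + 7/5 = -33/5)
D(p, r) = 36 - 18*p (D(p, r) = 18 + 6*(3 - 3*p) = 18 + (18 - 18*p) = 36 - 18*p)
s(j) = 36 - 17*j (s(j) = j + (36 - 18*j) = 36 - 17*j)
√(s(-477) + C(539)) = √((36 - 17*(-477)) - 33/5) = √((36 + 8109) - 33/5) = √(8145 - 33/5) = √(40692/5) = 2*√50865/5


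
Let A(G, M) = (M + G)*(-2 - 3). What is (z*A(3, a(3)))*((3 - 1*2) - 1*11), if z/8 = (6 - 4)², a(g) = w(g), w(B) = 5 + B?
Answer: 17600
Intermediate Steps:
a(g) = 5 + g
z = 32 (z = 8*(6 - 4)² = 8*2² = 8*4 = 32)
A(G, M) = -5*G - 5*M (A(G, M) = (G + M)*(-5) = -5*G - 5*M)
(z*A(3, a(3)))*((3 - 1*2) - 1*11) = (32*(-5*3 - 5*(5 + 3)))*((3 - 1*2) - 1*11) = (32*(-15 - 5*8))*((3 - 2) - 11) = (32*(-15 - 40))*(1 - 11) = (32*(-55))*(-10) = -1760*(-10) = 17600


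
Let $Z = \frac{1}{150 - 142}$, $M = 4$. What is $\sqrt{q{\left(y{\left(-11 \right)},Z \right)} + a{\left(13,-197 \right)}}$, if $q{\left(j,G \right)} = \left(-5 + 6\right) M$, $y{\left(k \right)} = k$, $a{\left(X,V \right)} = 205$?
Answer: $\sqrt{209} \approx 14.457$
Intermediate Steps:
$Z = \frac{1}{8} \approx 0.125$
$q{\left(j,G \right)} = 4$ ($q{\left(j,G \right)} = \left(-5 + 6\right) 4 = 1 \cdot 4 = 4$)
$\sqrt{q{\left(y{\left(-11 \right)},Z \right)} + a{\left(13,-197 \right)}} = \sqrt{4 + 205} = \sqrt{209}$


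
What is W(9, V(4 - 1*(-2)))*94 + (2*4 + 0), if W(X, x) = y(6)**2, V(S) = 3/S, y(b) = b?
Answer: 3392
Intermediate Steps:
W(X, x) = 36 (W(X, x) = 6**2 = 36)
W(9, V(4 - 1*(-2)))*94 + (2*4 + 0) = 36*94 + (2*4 + 0) = 3384 + (8 + 0) = 3384 + 8 = 3392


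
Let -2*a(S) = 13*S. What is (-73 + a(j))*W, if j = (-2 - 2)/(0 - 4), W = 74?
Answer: -5883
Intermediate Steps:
j = 1 (j = -4/(-4) = -4*(-1/4) = 1)
a(S) = -13*S/2
(-73 + a(j))*W = (-73 - 13/2*1)*74 = (-73 - 13/2)*74 = -159/2*74 = -5883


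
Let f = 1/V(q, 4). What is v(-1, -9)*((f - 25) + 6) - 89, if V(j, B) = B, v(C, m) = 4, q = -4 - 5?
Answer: -164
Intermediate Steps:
q = -9
f = 1/4 ≈ 0.25000
v(-1, -9)*((f - 25) + 6) - 89 = 4*((1/4 - 25) + 6) - 89 = 4*(-99/4 + 6) - 89 = 4*(-75/4) - 89 = -75 - 89 = -164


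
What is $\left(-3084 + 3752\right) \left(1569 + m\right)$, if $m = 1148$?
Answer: $1814956$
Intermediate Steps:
$\left(-3084 + 3752\right) \left(1569 + m\right) = \left(-3084 + 3752\right) \left(1569 + 1148\right) = 668 \cdot 2717 = 1814956$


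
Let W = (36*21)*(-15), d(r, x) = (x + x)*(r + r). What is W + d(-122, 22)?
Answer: -22076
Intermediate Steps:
d(r, x) = 4*r*x (d(r, x) = (2*x)*(2*r) = 4*r*x)
W = -11340 (W = 756*(-15) = -11340)
W + d(-122, 22) = -11340 + 4*(-122)*22 = -11340 - 10736 = -22076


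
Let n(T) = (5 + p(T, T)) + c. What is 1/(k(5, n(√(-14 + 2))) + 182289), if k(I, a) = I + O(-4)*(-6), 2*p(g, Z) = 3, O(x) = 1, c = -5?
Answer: 1/182288 ≈ 5.4858e-6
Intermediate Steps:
p(g, Z) = 3/2 (p(g, Z) = (½)*3 = 3/2)
n(T) = 3/2 (n(T) = (5 + 3/2) - 5 = 13/2 - 5 = 3/2)
k(I, a) = -6 + I (k(I, a) = I + 1*(-6) = I - 6 = -6 + I)
1/(k(5, n(√(-14 + 2))) + 182289) = 1/((-6 + 5) + 182289) = 1/(-1 + 182289) = 1/182288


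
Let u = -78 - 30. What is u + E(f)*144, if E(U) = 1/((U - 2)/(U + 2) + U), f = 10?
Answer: -189/2 ≈ -94.500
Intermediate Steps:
u = -108
E(U) = 1/(U + (-2 + U)/(2 + U)) (E(U) = 1/((-2 + U)/(2 + U) + U) = 1/(U + (-2 + U)/(2 + U)))
u + E(f)*144 = -108 + ((2 + 10)/(-2 + 10² + 3*10))*144 = -108 + (12/(-2 + 100 + 30))*144 = -108 + (12/128)*144 = -108 + ((1/128)*12)*144 = -108 + (3/32)*144 = -108 + 27/2 = -189/2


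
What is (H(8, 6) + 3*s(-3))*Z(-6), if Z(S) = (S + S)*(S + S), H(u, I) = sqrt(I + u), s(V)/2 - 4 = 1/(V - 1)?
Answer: 3240 + 144*sqrt(14) ≈ 3778.8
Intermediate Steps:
s(V) = 8 + 2/(-1 + V) (s(V) = 8 + 2/(V - 1) = 8 + 2/(-1 + V))
Z(S) = 4*S**2 (Z(S) = (2*S)*(2*S) = 4*S**2)
(H(8, 6) + 3*s(-3))*Z(-6) = (sqrt(6 + 8) + 3*(2*(-3 + 4*(-3))/(-1 - 3)))*(4*(-6)**2) = (sqrt(14) + 3*(2*(-3 - 12)/(-4)))*(4*36) = (sqrt(14) + 3*(2*(-1/4)*(-15)))*144 = (sqrt(14) + 3*(15/2))*144 = (sqrt(14) + 45/2)*144 = (45/2 + sqrt(14))*144 = 3240 + 144*sqrt(14)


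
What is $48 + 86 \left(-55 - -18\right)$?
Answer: $-3134$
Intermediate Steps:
$48 + 86 \left(-55 - -18\right) = 48 + 86 \left(-55 + 18\right) = 48 + 86 \left(-37\right) = 48 - 3182 = -3134$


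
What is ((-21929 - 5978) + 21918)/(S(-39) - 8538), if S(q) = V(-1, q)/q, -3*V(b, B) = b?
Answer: 700713/998947 ≈ 0.70145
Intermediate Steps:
V(b, B) = -b/3
S(q) = 1/(3*q) (S(q) = (-⅓*(-1))/q = 1/(3*q))
((-21929 - 5978) + 21918)/(S(-39) - 8538) = ((-21929 - 5978) + 21918)/((⅓)/(-39) - 8538) = (-27907 + 21918)/((⅓)*(-1/39) - 8538) = -5989/(-1/117 - 8538) = -5989/(-998947/117) = -5989*(-117/998947) = 700713/998947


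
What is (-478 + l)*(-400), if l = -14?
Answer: 196800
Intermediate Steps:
(-478 + l)*(-400) = (-478 - 14)*(-400) = -492*(-400) = 196800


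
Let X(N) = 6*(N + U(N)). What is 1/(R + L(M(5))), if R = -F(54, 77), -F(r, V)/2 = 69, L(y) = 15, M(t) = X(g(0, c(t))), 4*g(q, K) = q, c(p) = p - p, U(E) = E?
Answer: 1/153 ≈ 0.0065359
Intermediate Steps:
c(p) = 0
g(q, K) = q/4
X(N) = 12*N (X(N) = 6*(N + N) = 6*(2*N) = 12*N)
M(t) = 0 (M(t) = 12*((1/4)*0) = 12*0 = 0)
F(r, V) = -138 (F(r, V) = -2*69 = -138)
R = 138 (R = -1*(-138) = 138)
1/(R + L(M(5))) = 1/(138 + 15) = 1/153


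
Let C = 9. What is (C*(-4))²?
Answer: 1296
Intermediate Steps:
(C*(-4))² = (9*(-4))² = (-36)² = 1296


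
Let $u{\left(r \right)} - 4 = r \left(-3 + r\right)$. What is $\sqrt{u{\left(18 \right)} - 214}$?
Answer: $2 \sqrt{15} \approx 7.746$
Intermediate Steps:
$u{\left(r \right)} = 4 + r \left(-3 + r\right)$
$\sqrt{u{\left(18 \right)} - 214} = \sqrt{\left(4 + 18^{2} - 54\right) - 214} = \sqrt{\left(4 + 324 - 54\right) - 214} = \sqrt{274 - 214} = \sqrt{60} = 2 \sqrt{15}$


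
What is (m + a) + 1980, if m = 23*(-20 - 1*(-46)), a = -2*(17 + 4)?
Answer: 2536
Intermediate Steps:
a = -42 (a = -2*21 = -42)
m = 598 (m = 23*(-20 + 46) = 23*26 = 598)
(m + a) + 1980 = (598 - 42) + 1980 = 556 + 1980 = 2536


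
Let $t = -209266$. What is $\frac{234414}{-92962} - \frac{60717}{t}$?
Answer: $- \frac{21705253185}{9726892946} \approx -2.2315$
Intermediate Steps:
$\frac{234414}{-92962} - \frac{60717}{t} = \frac{234414}{-92962} - \frac{60717}{-209266} = 234414 \left(- \frac{1}{92962}\right) - - \frac{60717}{209266} = - \frac{117207}{46481} + \frac{60717}{209266} = - \frac{21705253185}{9726892946}$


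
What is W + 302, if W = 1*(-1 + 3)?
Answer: 304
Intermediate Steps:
W = 2 (W = 1*2 = 2)
W + 302 = 2 + 302 = 304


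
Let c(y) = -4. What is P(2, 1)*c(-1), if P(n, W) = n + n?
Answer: -16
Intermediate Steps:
P(n, W) = 2*n
P(2, 1)*c(-1) = (2*2)*(-4) = 4*(-4) = -16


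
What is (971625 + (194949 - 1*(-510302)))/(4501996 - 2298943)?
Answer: 1676876/2203053 ≈ 0.76116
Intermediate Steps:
(971625 + (194949 - 1*(-510302)))/(4501996 - 2298943) = (971625 + (194949 + 510302))/2203053 = (971625 + 705251)*(1/2203053) = 1676876*(1/2203053) = 1676876/2203053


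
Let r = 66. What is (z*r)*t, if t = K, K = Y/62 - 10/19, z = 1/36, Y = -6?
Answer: -4037/3534 ≈ -1.1423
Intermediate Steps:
z = 1/36 ≈ 0.027778
K = -367/589 (K = -6/62 - 10/19 = -6*1/62 - 10*1/19 = -3/31 - 10/19 = -367/589 ≈ -0.62309)
t = -367/589 ≈ -0.62309
(z*r)*t = ((1/36)*66)*(-367/589) = (11/6)*(-367/589) = -4037/3534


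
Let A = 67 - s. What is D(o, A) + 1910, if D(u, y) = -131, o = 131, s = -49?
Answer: 1779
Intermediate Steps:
A = 116 (A = 67 - 1*(-49) = 67 + 49 = 116)
D(o, A) + 1910 = -131 + 1910 = 1779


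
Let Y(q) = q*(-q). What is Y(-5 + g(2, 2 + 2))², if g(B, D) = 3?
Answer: 16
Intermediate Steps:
Y(q) = -q²
Y(-5 + g(2, 2 + 2))² = (-(-5 + 3)²)² = (-1*(-2)²)² = (-1*4)² = (-4)² = 16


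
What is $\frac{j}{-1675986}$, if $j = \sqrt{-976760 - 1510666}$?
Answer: $- \frac{i \sqrt{2487426}}{1675986} \approx - 0.00094103 i$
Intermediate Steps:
$j = i \sqrt{2487426}$ ($j = \sqrt{-2487426} = i \sqrt{2487426} \approx 1577.2 i$)
$\frac{j}{-1675986} = \frac{i \sqrt{2487426}}{-1675986} = i \sqrt{2487426} \left(- \frac{1}{1675986}\right) = - \frac{i \sqrt{2487426}}{1675986}$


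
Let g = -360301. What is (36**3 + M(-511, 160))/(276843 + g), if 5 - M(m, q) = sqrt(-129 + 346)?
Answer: -46661/83458 + sqrt(217)/83458 ≈ -0.55892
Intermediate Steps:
M(m, q) = 5 - sqrt(217) (M(m, q) = 5 - sqrt(-129 + 346) = 5 - sqrt(217))
(36**3 + M(-511, 160))/(276843 + g) = (36**3 + (5 - sqrt(217)))/(276843 - 360301) = (46656 + (5 - sqrt(217)))/(-83458) = (46661 - sqrt(217))*(-1/83458) = -46661/83458 + sqrt(217)/83458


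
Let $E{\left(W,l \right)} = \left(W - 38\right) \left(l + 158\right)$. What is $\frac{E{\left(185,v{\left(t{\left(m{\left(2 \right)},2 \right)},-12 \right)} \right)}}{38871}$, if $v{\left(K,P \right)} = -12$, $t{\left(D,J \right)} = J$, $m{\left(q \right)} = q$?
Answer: $\frac{1022}{1851} \approx 0.55213$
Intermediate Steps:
$E{\left(W,l \right)} = \left(-38 + W\right) \left(158 + l\right)$
$\frac{E{\left(185,v{\left(t{\left(m{\left(2 \right)},2 \right)},-12 \right)} \right)}}{38871} = \frac{-6004 - -456 + 158 \cdot 185 + 185 \left(-12\right)}{38871} = \left(-6004 + 456 + 29230 - 2220\right) \frac{1}{38871} = 21462 \cdot \frac{1}{38871} = \frac{1022}{1851}$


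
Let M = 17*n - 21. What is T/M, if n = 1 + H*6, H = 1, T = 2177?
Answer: 311/14 ≈ 22.214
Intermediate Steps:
n = 7 (n = 1 + 1*6 = 1 + 6 = 7)
M = 98 (M = 17*7 - 21 = 119 - 21 = 98)
T/M = 2177/98 = 2177*(1/98) = 311/14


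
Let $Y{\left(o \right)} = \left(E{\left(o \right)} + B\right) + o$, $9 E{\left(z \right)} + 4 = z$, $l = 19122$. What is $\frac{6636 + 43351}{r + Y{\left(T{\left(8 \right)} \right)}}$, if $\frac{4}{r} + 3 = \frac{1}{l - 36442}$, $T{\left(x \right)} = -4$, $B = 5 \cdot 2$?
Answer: $\frac{23376370563}{1766686} \approx 13232.0$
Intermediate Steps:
$B = 10$
$E{\left(z \right)} = - \frac{4}{9} + \frac{z}{9}$
$Y{\left(o \right)} = \frac{86}{9} + \frac{10 o}{9}$ ($Y{\left(o \right)} = \left(\left(- \frac{4}{9} + \frac{o}{9}\right) + 10\right) + o = \left(\frac{86}{9} + \frac{o}{9}\right) + o = \frac{86}{9} + \frac{10 o}{9}$)
$r = - \frac{69280}{51961}$ ($r = \frac{4}{-3 + \frac{1}{19122 - 36442}} = \frac{4}{-3 + \frac{1}{-17320}} = \frac{4}{-3 - \frac{1}{17320}} = \frac{4}{- \frac{51961}{17320}} = 4 \left(- \frac{17320}{51961}\right) = - \frac{69280}{51961} \approx -1.3333$)
$\frac{6636 + 43351}{r + Y{\left(T{\left(8 \right)} \right)}} = \frac{6636 + 43351}{- \frac{69280}{51961} + \left(\frac{86}{9} + \frac{10}{9} \left(-4\right)\right)} = \frac{49987}{- \frac{69280}{51961} + \left(\frac{86}{9} - \frac{40}{9}\right)} = \frac{49987}{- \frac{69280}{51961} + \frac{46}{9}} = \frac{49987}{\frac{1766686}{467649}} = 49987 \cdot \frac{467649}{1766686} = \frac{23376370563}{1766686}$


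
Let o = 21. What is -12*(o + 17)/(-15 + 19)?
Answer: -114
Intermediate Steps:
-12*(o + 17)/(-15 + 19) = -12*(21 + 17)/(-15 + 19) = -456/4 = -12*19/2 = -114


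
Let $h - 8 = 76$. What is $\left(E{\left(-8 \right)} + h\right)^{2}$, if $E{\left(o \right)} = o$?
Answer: $5776$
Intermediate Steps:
$h = 84$ ($h = 8 + 76 = 84$)
$\left(E{\left(-8 \right)} + h\right)^{2} = \left(-8 + 84\right)^{2} = 76^{2} = 5776$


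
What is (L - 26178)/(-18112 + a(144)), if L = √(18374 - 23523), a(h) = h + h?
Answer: 13089/8912 - I*√5149/17824 ≈ 1.4687 - 0.0040258*I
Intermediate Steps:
a(h) = 2*h
L = I*√5149 (L = √(-5149) = I*√5149 ≈ 71.757*I)
(L - 26178)/(-18112 + a(144)) = (I*√5149 - 26178)/(-18112 + 2*144) = (-26178 + I*√5149)/(-18112 + 288) = (-26178 + I*√5149)/(-17824) = (-26178 + I*√5149)*(-1/17824) = 13089/8912 - I*√5149/17824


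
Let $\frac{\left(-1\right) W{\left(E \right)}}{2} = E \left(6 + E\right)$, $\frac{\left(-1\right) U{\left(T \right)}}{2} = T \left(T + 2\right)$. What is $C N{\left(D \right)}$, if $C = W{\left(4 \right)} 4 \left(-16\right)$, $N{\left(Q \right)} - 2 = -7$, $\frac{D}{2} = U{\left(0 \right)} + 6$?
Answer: $-25600$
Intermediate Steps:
$U{\left(T \right)} = - 2 T \left(2 + T\right)$ ($U{\left(T \right)} = - 2 T \left(T + 2\right) = - 2 T \left(2 + T\right)$)
$W{\left(E \right)} = - 2 E \left(6 + E\right)$
$D = 12$ ($D = 2 \left(\left(-2\right) 0 \left(2 + 0\right) + 6\right) = 2 \left(\left(-2\right) 0 \cdot 2 + 6\right) = 2 \left(0 + 6\right) = 2 \cdot 6 = 12$)
$N{\left(Q \right)} = -5$ ($N{\left(Q \right)} = 2 - 7 = -5$)
$C = 5120$ ($C = \left(-2\right) 4 \left(6 + 4\right) 4 \left(-16\right) = \left(-2\right) 4 \cdot 10 \cdot 4 \left(-16\right) = \left(-80\right) 4 \left(-16\right) = \left(-320\right) \left(-16\right) = 5120$)
$C N{\left(D \right)} = 5120 \left(-5\right) = -25600$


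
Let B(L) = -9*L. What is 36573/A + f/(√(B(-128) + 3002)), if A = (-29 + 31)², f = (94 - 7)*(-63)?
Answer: 36573/4 - 5481*√4154/4154 ≈ 9058.2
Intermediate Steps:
f = -5481 (f = 87*(-63) = -5481)
A = 4 (A = 2² = 4)
36573/A + f/(√(B(-128) + 3002)) = 36573/4 - 5481/√(-9*(-128) + 3002) = 36573*(¼) - 5481/√(1152 + 3002) = 36573/4 - 5481*√4154/4154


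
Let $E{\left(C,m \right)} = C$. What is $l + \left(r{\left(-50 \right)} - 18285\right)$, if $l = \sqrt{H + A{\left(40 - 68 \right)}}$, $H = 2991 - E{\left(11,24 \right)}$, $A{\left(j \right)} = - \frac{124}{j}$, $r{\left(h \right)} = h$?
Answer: $-18335 + \frac{\sqrt{146237}}{7} \approx -18280.0$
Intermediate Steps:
$H = 2980$ ($H = 2991 - 11 = 2980$)
$l = \frac{\sqrt{146237}}{7}$ ($l = \sqrt{2980 - \frac{124}{40 - 68}} = \sqrt{2980 - \frac{124}{-28}} = \sqrt{2980 - - \frac{31}{7}} = \sqrt{2980 + \frac{31}{7}} = \sqrt{\frac{20891}{7}} = \frac{\sqrt{146237}}{7} \approx 54.63$)
$l + \left(r{\left(-50 \right)} - 18285\right) = \frac{\sqrt{146237}}{7} - 18335 = -18335 + \frac{\sqrt{146237}}{7}$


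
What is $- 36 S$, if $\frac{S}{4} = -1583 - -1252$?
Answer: $47664$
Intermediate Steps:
$S = -1324$ ($S = 4 \left(-1583 - -1252\right) = 4 \left(-1583 + 1252\right) = 4 \left(-331\right) = -1324$)
$- 36 S = \left(-36\right) \left(-1324\right) = 47664$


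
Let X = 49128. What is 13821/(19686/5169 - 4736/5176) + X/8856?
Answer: 5691929045275/1190245662 ≈ 4782.1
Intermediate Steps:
13821/(19686/5169 - 4736/5176) + X/8856 = 13821/(19686/5169 - 4736/5176) + 49128/8856 = 13821/(19686*(1/5169) - 4736*1/5176) + 49128*(1/8856) = 13821/(6562/1723 - 592/647) + 2047/369 = 13821/(3225598/1114781) + 2047/369 = 13821*(1114781/3225598) + 2047/369 = 15407388201/3225598 + 2047/369 = 5691929045275/1190245662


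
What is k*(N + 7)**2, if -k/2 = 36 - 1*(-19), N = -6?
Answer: -110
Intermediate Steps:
k = -110 (k = -2*(36 - 1*(-19)) = -2*(36 + 19) = -2*55 = -110)
k*(N + 7)**2 = -110*(-6 + 7)**2 = -110*1**2 = -110*1 = -110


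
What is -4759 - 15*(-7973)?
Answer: 114836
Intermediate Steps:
-4759 - 15*(-7973) = -4759 + 119595 = 114836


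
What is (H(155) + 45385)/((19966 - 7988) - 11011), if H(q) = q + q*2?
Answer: 45850/967 ≈ 47.415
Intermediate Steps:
H(q) = 3*q (H(q) = q + 2*q = 3*q)
(H(155) + 45385)/((19966 - 7988) - 11011) = (3*155 + 45385)/((19966 - 7988) - 11011) = (465 + 45385)/(11978 - 11011) = 45850/967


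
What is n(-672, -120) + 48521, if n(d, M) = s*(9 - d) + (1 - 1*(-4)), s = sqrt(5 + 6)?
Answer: 48526 + 681*sqrt(11) ≈ 50785.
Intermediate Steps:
s = sqrt(11) ≈ 3.3166
n(d, M) = 5 + sqrt(11)*(9 - d) (n(d, M) = sqrt(11)*(9 - d) + (1 - 1*(-4)) = sqrt(11)*(9 - d) + (1 + 4) = sqrt(11)*(9 - d) + 5 = 5 + sqrt(11)*(9 - d))
n(-672, -120) + 48521 = (5 + 9*sqrt(11) - 1*(-672)*sqrt(11)) + 48521 = (5 + 9*sqrt(11) + 672*sqrt(11)) + 48521 = (5 + 681*sqrt(11)) + 48521 = 48526 + 681*sqrt(11)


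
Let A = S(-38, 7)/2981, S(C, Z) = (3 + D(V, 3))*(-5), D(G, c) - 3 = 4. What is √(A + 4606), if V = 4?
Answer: 6*√1136956381/2981 ≈ 67.867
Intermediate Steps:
D(G, c) = 7 (D(G, c) = 3 + 4 = 7)
S(C, Z) = -50 (S(C, Z) = (3 + 7)*(-5) = 10*(-5) = -50)
A = -50/2981 ≈ -0.016773
√(A + 4606) = √(-50/2981 + 4606) = √(13730436/2981) = 6*√1136956381/2981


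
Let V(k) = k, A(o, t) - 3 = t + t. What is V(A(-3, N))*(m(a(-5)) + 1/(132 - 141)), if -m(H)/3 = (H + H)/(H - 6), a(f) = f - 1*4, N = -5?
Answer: 1169/45 ≈ 25.978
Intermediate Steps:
A(o, t) = 3 + 2*t (A(o, t) = 3 + (t + t) = 3 + 2*t)
a(f) = -4 + f (a(f) = f - 4 = -4 + f)
m(H) = -6*H/(-6 + H) (m(H) = -3*(H + H)/(H - 6) = -3*2*H/(-6 + H) = -6*H/(-6 + H))
V(A(-3, N))*(m(a(-5)) + 1/(132 - 141)) = (3 + 2*(-5))*(-6*(-4 - 5)/(-6 + (-4 - 5)) + 1/(132 - 141)) = (3 - 10)*(-6*(-9)/(-6 - 9) + 1/(-9)) = -7*(-6*(-9)/(-15) - ⅑) = -7*(-6*(-9)*(-1/15) - ⅑) = -7*(-18/5 - ⅑) = -7*(-167/45) = 1169/45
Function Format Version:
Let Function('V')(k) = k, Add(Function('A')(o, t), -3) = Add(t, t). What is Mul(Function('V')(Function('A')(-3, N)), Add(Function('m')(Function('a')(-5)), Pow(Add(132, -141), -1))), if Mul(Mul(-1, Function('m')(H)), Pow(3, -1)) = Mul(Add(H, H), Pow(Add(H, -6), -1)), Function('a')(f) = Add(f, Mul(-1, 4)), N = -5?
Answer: Rational(1169, 45) ≈ 25.978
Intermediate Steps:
Function('A')(o, t) = Add(3, Mul(2, t)) (Function('A')(o, t) = Add(3, Add(t, t)) = Add(3, Mul(2, t)))
Function('a')(f) = Add(-4, f) (Function('a')(f) = Add(f, -4) = Add(-4, f))
Function('m')(H) = Mul(-6, H, Pow(Add(-6, H), -1)) (Function('m')(H) = Mul(-3, Mul(Add(H, H), Pow(Add(H, -6), -1))) = Mul(-3, Mul(Mul(2, H), Pow(Add(-6, H), -1))) = Mul(-3, Mul(2, H, Pow(Add(-6, H), -1))) = Mul(-6, H, Pow(Add(-6, H), -1)))
Mul(Function('V')(Function('A')(-3, N)), Add(Function('m')(Function('a')(-5)), Pow(Add(132, -141), -1))) = Mul(Add(3, Mul(2, -5)), Add(Mul(-6, Add(-4, -5), Pow(Add(-6, Add(-4, -5)), -1)), Pow(Add(132, -141), -1))) = Mul(Add(3, -10), Add(Mul(-6, -9, Pow(Add(-6, -9), -1)), Pow(-9, -1))) = Mul(-7, Add(Mul(-6, -9, Pow(-15, -1)), Rational(-1, 9))) = Mul(-7, Add(Mul(-6, -9, Rational(-1, 15)), Rational(-1, 9))) = Mul(-7, Add(Rational(-18, 5), Rational(-1, 9))) = Mul(-7, Rational(-167, 45)) = Rational(1169, 45)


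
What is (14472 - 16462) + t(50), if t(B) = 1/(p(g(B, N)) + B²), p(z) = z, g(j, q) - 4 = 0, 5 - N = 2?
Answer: -4982959/2504 ≈ -1990.0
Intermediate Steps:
N = 3 (N = 5 - 1*2 = 5 - 2 = 3)
g(j, q) = 4 (g(j, q) = 4 + 0 = 4)
t(B) = 1/(4 + B²)
(14472 - 16462) + t(50) = (14472 - 16462) + 1/(4 + 50²) = -1990 + 1/(4 + 2500) = -1990 + 1/2504 = -4982959/2504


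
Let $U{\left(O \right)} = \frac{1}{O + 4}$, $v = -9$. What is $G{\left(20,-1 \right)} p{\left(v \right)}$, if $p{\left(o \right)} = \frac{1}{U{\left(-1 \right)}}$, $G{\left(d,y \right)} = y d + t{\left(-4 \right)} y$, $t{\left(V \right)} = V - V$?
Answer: $-60$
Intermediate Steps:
$t{\left(V \right)} = 0$
$U{\left(O \right)} = \frac{1}{4 + O}$
$G{\left(d,y \right)} = d y$ ($G{\left(d,y \right)} = y d + 0 y = d y + 0 = d y$)
$p{\left(o \right)} = 3$ ($p{\left(o \right)} = \frac{1}{\frac{1}{4 - 1}} = \frac{1}{\frac{1}{3}} = 3$)
$G{\left(20,-1 \right)} p{\left(v \right)} = 20 \left(-1\right) 3 = \left(-20\right) 3 = -60$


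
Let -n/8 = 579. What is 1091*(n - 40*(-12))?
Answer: -4529832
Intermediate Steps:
n = -4632 (n = -8*579 = -4632)
1091*(n - 40*(-12)) = 1091*(-4632 - 40*(-12)) = 1091*(-4632 + 480) = 1091*(-4152) = -4529832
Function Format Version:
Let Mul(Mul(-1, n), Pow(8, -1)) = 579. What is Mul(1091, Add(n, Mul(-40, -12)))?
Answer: -4529832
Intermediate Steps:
n = -4632 (n = Mul(-8, 579) = -4632)
Mul(1091, Add(n, Mul(-40, -12))) = Mul(1091, Add(-4632, Mul(-40, -12))) = Mul(1091, Add(-4632, 480)) = Mul(1091, -4152) = -4529832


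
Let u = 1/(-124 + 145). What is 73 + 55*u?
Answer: 1588/21 ≈ 75.619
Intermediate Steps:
u = 1/21 ≈ 0.047619
73 + 55*u = 73 + 55*(1/21) = 73 + 55/21 = 1588/21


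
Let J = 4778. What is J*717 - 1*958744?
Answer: 2467082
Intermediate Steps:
J*717 - 1*958744 = 4778*717 - 1*958744 = 3425826 - 958744 = 2467082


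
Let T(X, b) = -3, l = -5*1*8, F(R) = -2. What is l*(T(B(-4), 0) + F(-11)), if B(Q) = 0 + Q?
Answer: 200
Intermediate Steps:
l = -40 (l = -5*8 = -40)
B(Q) = Q
l*(T(B(-4), 0) + F(-11)) = -40*(-3 - 2) = -40*(-5) = 200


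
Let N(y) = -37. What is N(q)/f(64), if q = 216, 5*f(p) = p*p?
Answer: -185/4096 ≈ -0.045166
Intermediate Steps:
f(p) = p²/5 (f(p) = (p*p)/5 = p²/5)
N(q)/f(64) = -37/((⅕)*64²) = -37/((⅕)*4096) = -37/4096/5 = -37*5/4096 = -185/4096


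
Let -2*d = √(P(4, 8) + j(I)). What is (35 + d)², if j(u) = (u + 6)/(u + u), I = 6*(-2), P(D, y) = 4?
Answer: (140 - √17)²/16 ≈ 1153.9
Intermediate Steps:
I = -12
j(u) = (6 + u)/(2*u) (j(u) = (6 + u)/((2*u)) = (6 + u)*(1/(2*u)) = (6 + u)/(2*u))
d = -√17/4 (d = -√(4 + (½)*(6 - 12)/(-12))/2 = -√(4 + (½)*(-1/12)*(-6))/2 = -√(4 + ¼)/2 = -√17/4 ≈ -1.0308)
(35 + d)² = (35 - √17/4)²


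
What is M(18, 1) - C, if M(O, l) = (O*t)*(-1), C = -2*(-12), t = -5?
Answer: 66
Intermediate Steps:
C = 24
M(O, l) = 5*O (M(O, l) = (O*(-5))*(-1) = -5*O*(-1) = 5*O)
M(18, 1) - C = 5*18 - 1*24 = 90 - 24 = 66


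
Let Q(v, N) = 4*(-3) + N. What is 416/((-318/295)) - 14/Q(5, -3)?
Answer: -306058/795 ≈ -384.98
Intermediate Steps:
Q(v, N) = -12 + N
416/((-318/295)) - 14/Q(5, -3) = 416/((-318/295)) - 14/(-12 - 3) = 416/((-318*1/295)) - 14/(-15) = 416/(-318/295) - 14*(-1/15) = 416*(-295/318) + 14/15 = -61360/159 + 14/15 = -306058/795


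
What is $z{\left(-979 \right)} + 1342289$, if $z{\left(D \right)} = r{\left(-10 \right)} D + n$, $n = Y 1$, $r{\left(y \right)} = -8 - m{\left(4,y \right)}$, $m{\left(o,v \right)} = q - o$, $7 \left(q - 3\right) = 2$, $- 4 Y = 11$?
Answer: $\frac{37783731}{28} \approx 1.3494 \cdot 10^{6}$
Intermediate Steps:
$Y = - \frac{11}{4}$ ($Y = \left(- \frac{1}{4}\right) 11 = - \frac{11}{4} \approx -2.75$)
$q = \frac{23}{7}$ ($q = 3 + \frac{1}{7} \cdot 2 = 3 + \frac{2}{7} = \frac{23}{7} \approx 3.2857$)
$m{\left(o,v \right)} = \frac{23}{7} - o$
$r{\left(y \right)} = - \frac{51}{7}$ ($r{\left(y \right)} = -8 - \left(\frac{23}{7} - 4\right) = -8 - - \frac{5}{7} = -8 + \frac{5}{7} = - \frac{51}{7}$)
$n = - \frac{11}{4}$ ($n = \left(- \frac{11}{4}\right) 1 = - \frac{11}{4} \approx -2.75$)
$z{\left(D \right)} = - \frac{11}{4} - \frac{51 D}{7}$ ($z{\left(D \right)} = - \frac{51 D}{7} - \frac{11}{4} = - \frac{11}{4} - \frac{51 D}{7}$)
$z{\left(-979 \right)} + 1342289 = \left(- \frac{11}{4} - - \frac{49929}{7}\right) + 1342289 = \left(- \frac{11}{4} + \frac{49929}{7}\right) + 1342289 = \frac{199639}{28} + 1342289 = \frac{37783731}{28}$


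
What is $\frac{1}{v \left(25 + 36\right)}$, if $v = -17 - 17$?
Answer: $- \frac{1}{2074} \approx -0.00048216$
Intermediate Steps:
$v = -34$ ($v = -17 - 17 = -34$)
$\frac{1}{v \left(25 + 36\right)} = \frac{1}{\left(-34\right) \left(25 + 36\right)} = \frac{1}{\left(-34\right) 61} = \frac{1}{-2074} = - \frac{1}{2074}$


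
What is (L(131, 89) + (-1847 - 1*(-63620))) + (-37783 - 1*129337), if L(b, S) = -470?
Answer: -105817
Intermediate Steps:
(L(131, 89) + (-1847 - 1*(-63620))) + (-37783 - 1*129337) = (-470 + (-1847 - 1*(-63620))) + (-37783 - 1*129337) = (-470 + (-1847 + 63620)) + (-37783 - 129337) = (-470 + 61773) - 167120 = 61303 - 167120 = -105817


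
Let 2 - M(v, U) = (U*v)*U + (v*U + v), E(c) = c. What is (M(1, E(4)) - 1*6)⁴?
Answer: 390625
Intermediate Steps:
M(v, U) = 2 - v - U*v - v*U² (M(v, U) = 2 - ((U*v)*U + (v*U + v)) = 2 - (v*U² + (U*v + v)) = 2 - (v*U² + (v + U*v)) = 2 - (v + U*v + v*U²) = 2 + (-v - U*v - v*U²) = 2 - v - U*v - v*U²)
(M(1, E(4)) - 1*6)⁴ = ((2 - 1*1 - 1*4*1 - 1*1*4²) - 1*6)⁴ = ((2 - 1 - 4 - 1*1*16) - 6)⁴ = ((2 - 1 - 4 - 16) - 6)⁴ = (-19 - 6)⁴ = (-25)⁴ = 390625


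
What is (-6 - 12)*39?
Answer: -702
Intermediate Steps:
(-6 - 12)*39 = -18*39 = -702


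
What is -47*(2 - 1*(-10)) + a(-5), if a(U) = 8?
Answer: -556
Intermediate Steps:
-47*(2 - 1*(-10)) + a(-5) = -47*(2 - 1*(-10)) + 8 = -47*(2 + 10) + 8 = -47*12 + 8 = -564 + 8 = -556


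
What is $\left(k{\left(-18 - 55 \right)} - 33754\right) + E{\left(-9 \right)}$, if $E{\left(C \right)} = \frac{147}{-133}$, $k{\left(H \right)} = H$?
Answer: $- \frac{642734}{19} \approx -33828.0$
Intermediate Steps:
$E{\left(C \right)} = - \frac{21}{19}$ ($E{\left(C \right)} = 147 \left(- \frac{1}{133}\right) = - \frac{21}{19}$)
$\left(k{\left(-18 - 55 \right)} - 33754\right) + E{\left(-9 \right)} = \left(\left(-18 - 55\right) - 33754\right) - \frac{21}{19} = \left(-73 - 33754\right) - \frac{21}{19} = -33827 - \frac{21}{19} = - \frac{642734}{19}$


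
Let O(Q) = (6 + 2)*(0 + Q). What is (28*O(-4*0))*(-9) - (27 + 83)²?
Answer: -12100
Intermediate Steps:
O(Q) = 8*Q
(28*O(-4*0))*(-9) - (27 + 83)² = (28*(8*(-4*0)))*(-9) - (27 + 83)² = (28*(8*0))*(-9) - 1*110² = (28*0)*(-9) - 1*12100 = 0*(-9) - 12100 = 0 - 12100 = -12100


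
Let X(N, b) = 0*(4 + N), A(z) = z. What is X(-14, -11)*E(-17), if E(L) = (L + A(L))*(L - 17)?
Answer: 0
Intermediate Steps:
X(N, b) = 0
E(L) = 2*L*(-17 + L) (E(L) = (L + L)*(L - 17) = (2*L)*(-17 + L) = 2*L*(-17 + L))
X(-14, -11)*E(-17) = 0*(2*(-17)*(-17 - 17)) = 0*(2*(-17)*(-34)) = 0*1156 = 0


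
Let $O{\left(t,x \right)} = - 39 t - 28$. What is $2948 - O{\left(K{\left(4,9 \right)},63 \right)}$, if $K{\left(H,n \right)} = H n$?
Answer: $4380$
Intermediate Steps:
$O{\left(t,x \right)} = -28 - 39 t$
$2948 - O{\left(K{\left(4,9 \right)},63 \right)} = 2948 - \left(-28 - 39 \cdot 4 \cdot 9\right) = 2948 - \left(-28 - 1404\right) = 2948 - -1432 = 2948 + 1432 = 4380$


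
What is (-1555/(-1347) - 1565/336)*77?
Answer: -1937925/7184 ≈ -269.76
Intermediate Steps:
(-1555/(-1347) - 1565/336)*77 = (-1555*(-1/1347) - 1565*1/336)*77 = (1555/1347 - 1565/336)*77 = -176175/50288*77 = -1937925/7184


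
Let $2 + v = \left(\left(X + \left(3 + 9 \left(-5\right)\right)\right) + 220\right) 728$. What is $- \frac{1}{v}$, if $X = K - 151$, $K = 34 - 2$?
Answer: $- \frac{1}{42950} \approx -2.3283 \cdot 10^{-5}$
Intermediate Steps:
$K = 32$
$X = -119$ ($X = 32 - 151 = -119$)
$v = 42950$ ($v = -2 + \left(\left(-119 + \left(3 + 9 \left(-5\right)\right)\right) + 220\right) 728 = -2 + \left(\left(-119 + \left(3 - 45\right)\right) + 220\right) 728 = -2 + \left(\left(-119 - 42\right) + 220\right) 728 = -2 + \left(-161 + 220\right) 728 = -2 + 59 \cdot 728 = -2 + 42952 = 42950$)
$- \frac{1}{v} = - \frac{1}{42950}$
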